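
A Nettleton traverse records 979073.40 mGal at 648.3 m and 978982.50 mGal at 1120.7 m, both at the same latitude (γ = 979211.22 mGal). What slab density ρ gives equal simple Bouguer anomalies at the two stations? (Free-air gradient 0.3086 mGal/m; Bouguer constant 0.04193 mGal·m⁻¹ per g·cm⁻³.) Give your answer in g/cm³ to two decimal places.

2.77

Δg_obs = 978982.50 − 979073.40 = -90.90 mGal over Δh = 1120.7 − 648.3 = 472.4 m
Equal Bouguer anomalies ⇒ Δg_obs + (0.3086 − 0.04193ρ)·Δh = 0
0.3086 − 0.04193ρ = −Δg_obs/Δh = 0.19242
ρ = (0.3086 − 0.19242) / 0.04193 = 2.77 g/cm³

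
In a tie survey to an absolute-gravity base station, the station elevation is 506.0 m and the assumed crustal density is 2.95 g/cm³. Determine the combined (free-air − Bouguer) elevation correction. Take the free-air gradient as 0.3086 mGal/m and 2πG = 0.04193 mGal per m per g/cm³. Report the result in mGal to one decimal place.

Combined gradient = 0.3086 − 0.04193 × 2.95 = 0.1849065 mGal/m
Combined elevation correction = 0.1849065 × 506.0 = 93.6 mGal

93.6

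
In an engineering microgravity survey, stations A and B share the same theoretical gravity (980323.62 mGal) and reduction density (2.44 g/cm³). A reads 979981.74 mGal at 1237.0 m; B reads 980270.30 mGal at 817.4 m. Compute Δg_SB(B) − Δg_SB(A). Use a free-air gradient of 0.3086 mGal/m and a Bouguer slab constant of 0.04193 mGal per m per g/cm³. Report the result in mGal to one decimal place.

Δg_SB(A) = 979981.74 − 980323.62 + 0.3086×1237.0 − 0.04193×2.44×1237.0 = -86.70 mGal
Δg_SB(B) = 980270.30 − 980323.62 + 0.3086×817.4 − 0.04193×2.44×817.4 = 115.30 mGal
Difference = 115.30 − (-86.70) = 202.00 mGal

202.0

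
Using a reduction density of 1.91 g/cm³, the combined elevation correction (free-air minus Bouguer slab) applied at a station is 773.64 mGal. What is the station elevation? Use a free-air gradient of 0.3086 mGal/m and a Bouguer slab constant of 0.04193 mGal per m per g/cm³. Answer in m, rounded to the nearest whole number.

Combined gradient = 0.3086 − 0.04193 × 1.91 = 0.2285137 mGal/m
h = 773.64 / 0.2285137 = 3385.53 m

3386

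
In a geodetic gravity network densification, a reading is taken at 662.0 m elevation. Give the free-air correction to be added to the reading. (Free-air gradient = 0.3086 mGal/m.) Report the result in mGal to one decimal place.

Free-air correction = 0.3086 × 662.0 = 204.3 mGal

204.3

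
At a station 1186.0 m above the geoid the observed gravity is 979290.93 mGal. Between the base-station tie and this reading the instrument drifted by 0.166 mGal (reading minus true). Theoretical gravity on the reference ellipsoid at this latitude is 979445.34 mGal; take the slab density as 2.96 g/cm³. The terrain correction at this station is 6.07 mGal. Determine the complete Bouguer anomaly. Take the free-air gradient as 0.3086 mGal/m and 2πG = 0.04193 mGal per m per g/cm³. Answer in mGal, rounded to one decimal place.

Drift-corrected reading = 979290.93 − (0.166) = 979290.764 mGal
Free-air correction = 0.3086 × 1186.0 = 366.00 mGal
Free-air anomaly = 979290.764 − 979445.34 + (366.00) = 211.424 mGal
Bouguer slab correction = 0.04193 × 2.96 × 1186.0 = 147.20 mGal
Simple Bouguer anomaly = 211.424 − (147.20) = 64.224 mGal
Complete Bouguer anomaly = 64.224 + 6.07 = 70.294 mGal

70.3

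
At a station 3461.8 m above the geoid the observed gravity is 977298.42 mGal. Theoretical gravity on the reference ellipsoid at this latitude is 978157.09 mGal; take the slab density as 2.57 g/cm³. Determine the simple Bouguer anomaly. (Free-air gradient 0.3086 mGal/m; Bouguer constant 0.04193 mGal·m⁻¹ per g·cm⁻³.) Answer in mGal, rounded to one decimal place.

-163.4

Free-air correction = 0.3086 × 3461.8 = 1068.31 mGal
Free-air anomaly = 977298.42 − 978157.09 + (1068.31) = 209.64 mGal
Bouguer slab correction = 0.04193 × 2.57 × 3461.8 = 373.04 mGal
Simple Bouguer anomaly = 209.64 − (373.04) = -163.40 mGal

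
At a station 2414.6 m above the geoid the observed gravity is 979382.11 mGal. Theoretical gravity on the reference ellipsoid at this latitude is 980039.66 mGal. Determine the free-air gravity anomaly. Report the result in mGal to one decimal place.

87.6

Free-air correction = 0.3086 × 2414.6 = 745.15 mGal
Free-air anomaly = 979382.11 − 980039.66 + (745.15) = 87.60 mGal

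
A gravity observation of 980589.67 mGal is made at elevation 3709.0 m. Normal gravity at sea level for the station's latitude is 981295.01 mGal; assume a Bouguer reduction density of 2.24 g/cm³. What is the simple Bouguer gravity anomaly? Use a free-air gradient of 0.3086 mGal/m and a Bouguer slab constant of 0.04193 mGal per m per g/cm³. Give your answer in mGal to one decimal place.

90.9

Free-air correction = 0.3086 × 3709.0 = 1144.60 mGal
Free-air anomaly = 980589.67 − 981295.01 + (1144.60) = 439.26 mGal
Bouguer slab correction = 0.04193 × 2.24 × 3709.0 = 348.36 mGal
Simple Bouguer anomaly = 439.26 − (348.36) = 90.90 mGal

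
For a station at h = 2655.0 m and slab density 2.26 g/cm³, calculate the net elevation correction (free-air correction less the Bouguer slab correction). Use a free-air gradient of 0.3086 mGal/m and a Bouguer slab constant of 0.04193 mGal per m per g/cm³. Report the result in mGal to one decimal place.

567.7

Combined gradient = 0.3086 − 0.04193 × 2.26 = 0.2138382 mGal/m
Combined elevation correction = 0.2138382 × 2655.0 = 567.7 mGal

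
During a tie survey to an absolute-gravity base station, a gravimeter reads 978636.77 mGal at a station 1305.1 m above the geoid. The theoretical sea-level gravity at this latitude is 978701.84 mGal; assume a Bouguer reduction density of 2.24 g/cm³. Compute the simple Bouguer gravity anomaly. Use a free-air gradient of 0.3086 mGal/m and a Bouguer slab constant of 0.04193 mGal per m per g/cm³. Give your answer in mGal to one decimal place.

215.1

Free-air correction = 0.3086 × 1305.1 = 402.75 mGal
Free-air anomaly = 978636.77 − 978701.84 + (402.75) = 337.68 mGal
Bouguer slab correction = 0.04193 × 2.24 × 1305.1 = 122.58 mGal
Simple Bouguer anomaly = 337.68 − (122.58) = 215.10 mGal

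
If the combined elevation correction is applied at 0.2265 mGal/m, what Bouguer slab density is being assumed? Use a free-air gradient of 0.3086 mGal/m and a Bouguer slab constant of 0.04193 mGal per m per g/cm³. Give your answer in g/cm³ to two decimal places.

1.96

0.2265 = 0.3086 − 0.04193 × ρ
ρ = (0.3086 − 0.2265) / 0.04193 = 1.96 g/cm³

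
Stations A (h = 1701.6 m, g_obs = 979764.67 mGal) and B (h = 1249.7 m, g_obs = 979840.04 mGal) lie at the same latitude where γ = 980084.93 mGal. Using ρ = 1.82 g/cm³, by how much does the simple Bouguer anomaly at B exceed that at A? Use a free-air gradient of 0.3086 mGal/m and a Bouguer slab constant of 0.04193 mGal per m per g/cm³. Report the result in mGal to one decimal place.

Δg_SB(A) = 979764.67 − 980084.93 + 0.3086×1701.6 − 0.04193×1.82×1701.6 = 75.00 mGal
Δg_SB(B) = 979840.04 − 980084.93 + 0.3086×1249.7 − 0.04193×1.82×1249.7 = 45.40 mGal
Difference = 45.40 − (75.00) = -29.60 mGal

-29.6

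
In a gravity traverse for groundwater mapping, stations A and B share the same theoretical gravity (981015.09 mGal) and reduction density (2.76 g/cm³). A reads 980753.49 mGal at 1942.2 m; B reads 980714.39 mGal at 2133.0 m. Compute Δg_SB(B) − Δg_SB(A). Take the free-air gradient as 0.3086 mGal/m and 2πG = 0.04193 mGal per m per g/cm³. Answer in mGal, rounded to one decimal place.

Δg_SB(A) = 980753.49 − 981015.09 + 0.3086×1942.2 − 0.04193×2.76×1942.2 = 113.00 mGal
Δg_SB(B) = 980714.39 − 981015.09 + 0.3086×2133.0 − 0.04193×2.76×2133.0 = 110.70 mGal
Difference = 110.70 − (113.00) = -2.30 mGal

-2.3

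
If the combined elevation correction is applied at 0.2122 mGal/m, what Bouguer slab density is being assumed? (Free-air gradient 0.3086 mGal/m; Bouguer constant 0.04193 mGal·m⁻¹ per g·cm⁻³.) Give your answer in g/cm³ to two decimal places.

2.30

0.2122 = 0.3086 − 0.04193 × ρ
ρ = (0.3086 − 0.2122) / 0.04193 = 2.30 g/cm³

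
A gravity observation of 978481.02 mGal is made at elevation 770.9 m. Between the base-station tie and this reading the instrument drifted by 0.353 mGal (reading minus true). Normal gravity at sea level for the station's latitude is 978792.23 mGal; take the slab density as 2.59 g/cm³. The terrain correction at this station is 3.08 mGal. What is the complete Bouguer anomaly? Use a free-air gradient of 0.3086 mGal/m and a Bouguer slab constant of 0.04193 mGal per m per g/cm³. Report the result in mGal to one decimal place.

-154.3

Drift-corrected reading = 978481.02 − (0.353) = 978480.667 mGal
Free-air correction = 0.3086 × 770.9 = 237.90 mGal
Free-air anomaly = 978480.667 − 978792.23 + (237.90) = -73.663 mGal
Bouguer slab correction = 0.04193 × 2.59 × 770.9 = 83.72 mGal
Simple Bouguer anomaly = -73.663 − (83.72) = -157.383 mGal
Complete Bouguer anomaly = -157.383 + 3.08 = -154.303 mGal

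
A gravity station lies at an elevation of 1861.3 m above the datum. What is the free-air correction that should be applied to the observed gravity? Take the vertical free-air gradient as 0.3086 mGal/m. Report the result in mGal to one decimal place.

574.4

Free-air correction = 0.3086 × 1861.3 = 574.4 mGal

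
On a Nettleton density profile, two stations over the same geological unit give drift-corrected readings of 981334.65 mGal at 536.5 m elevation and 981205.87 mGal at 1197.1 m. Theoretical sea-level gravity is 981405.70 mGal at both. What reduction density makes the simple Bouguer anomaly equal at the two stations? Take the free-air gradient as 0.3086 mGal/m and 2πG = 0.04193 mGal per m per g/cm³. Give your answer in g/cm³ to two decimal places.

2.71

Δg_obs = 981205.87 − 981334.65 = -128.78 mGal over Δh = 1197.1 − 536.5 = 660.6 m
Equal Bouguer anomalies ⇒ Δg_obs + (0.3086 − 0.04193ρ)·Δh = 0
0.3086 − 0.04193ρ = −Δg_obs/Δh = 0.19494
ρ = (0.3086 − 0.19494) / 0.04193 = 2.71 g/cm³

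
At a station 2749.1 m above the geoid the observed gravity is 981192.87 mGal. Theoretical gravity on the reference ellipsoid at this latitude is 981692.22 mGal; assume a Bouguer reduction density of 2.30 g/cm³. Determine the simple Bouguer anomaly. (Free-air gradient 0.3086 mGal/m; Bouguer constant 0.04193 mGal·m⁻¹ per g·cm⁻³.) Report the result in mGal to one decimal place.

83.9

Free-air correction = 0.3086 × 2749.1 = 848.37 mGal
Free-air anomaly = 981192.87 − 981692.22 + (848.37) = 349.02 mGal
Bouguer slab correction = 0.04193 × 2.30 × 2749.1 = 265.12 mGal
Simple Bouguer anomaly = 349.02 − (265.12) = 83.90 mGal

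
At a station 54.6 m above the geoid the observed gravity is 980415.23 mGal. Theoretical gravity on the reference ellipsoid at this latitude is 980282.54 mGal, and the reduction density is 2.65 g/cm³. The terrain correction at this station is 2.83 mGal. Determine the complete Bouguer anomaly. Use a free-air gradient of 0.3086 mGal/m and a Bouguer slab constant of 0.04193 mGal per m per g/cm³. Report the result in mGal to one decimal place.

146.3

Free-air correction = 0.3086 × 54.6 = 16.85 mGal
Free-air anomaly = 980415.23 − 980282.54 + (16.85) = 149.54 mGal
Bouguer slab correction = 0.04193 × 2.65 × 54.6 = 6.07 mGal
Simple Bouguer anomaly = 149.54 − (6.07) = 143.47 mGal
Complete Bouguer anomaly = 143.47 + 2.83 = 146.30 mGal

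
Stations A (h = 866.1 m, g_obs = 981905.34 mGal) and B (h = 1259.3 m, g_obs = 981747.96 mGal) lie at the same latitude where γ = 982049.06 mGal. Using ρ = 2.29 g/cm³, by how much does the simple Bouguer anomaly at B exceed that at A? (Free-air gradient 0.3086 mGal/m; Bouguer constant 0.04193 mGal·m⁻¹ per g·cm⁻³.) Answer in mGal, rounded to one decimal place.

Δg_SB(A) = 981905.34 − 982049.06 + 0.3086×866.1 − 0.04193×2.29×866.1 = 40.40 mGal
Δg_SB(B) = 981747.96 − 982049.06 + 0.3086×1259.3 − 0.04193×2.29×1259.3 = -33.40 mGal
Difference = -33.40 − (40.40) = -73.80 mGal

-73.8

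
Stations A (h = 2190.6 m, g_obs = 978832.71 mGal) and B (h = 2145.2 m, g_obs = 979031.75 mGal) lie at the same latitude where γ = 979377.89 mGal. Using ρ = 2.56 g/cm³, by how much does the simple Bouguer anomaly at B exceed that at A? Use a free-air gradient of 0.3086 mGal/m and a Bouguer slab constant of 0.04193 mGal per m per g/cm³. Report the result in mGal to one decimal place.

Δg_SB(A) = 978832.71 − 979377.89 + 0.3086×2190.6 − 0.04193×2.56×2190.6 = -104.30 mGal
Δg_SB(B) = 979031.75 − 979377.89 + 0.3086×2145.2 − 0.04193×2.56×2145.2 = 85.60 mGal
Difference = 85.60 − (-104.30) = 189.90 mGal

189.9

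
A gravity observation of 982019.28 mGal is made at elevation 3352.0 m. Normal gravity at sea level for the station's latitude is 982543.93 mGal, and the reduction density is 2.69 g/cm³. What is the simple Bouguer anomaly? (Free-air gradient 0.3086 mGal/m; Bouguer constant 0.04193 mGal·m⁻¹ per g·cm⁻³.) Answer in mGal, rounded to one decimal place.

131.7

Free-air correction = 0.3086 × 3352.0 = 1034.43 mGal
Free-air anomaly = 982019.28 − 982543.93 + (1034.43) = 509.78 mGal
Bouguer slab correction = 0.04193 × 2.69 × 3352.0 = 378.08 mGal
Simple Bouguer anomaly = 509.78 − (378.08) = 131.70 mGal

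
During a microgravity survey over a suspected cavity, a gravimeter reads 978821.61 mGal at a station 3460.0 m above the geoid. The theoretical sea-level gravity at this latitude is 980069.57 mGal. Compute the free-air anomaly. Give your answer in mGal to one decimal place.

-180.2

Free-air correction = 0.3086 × 3460.0 = 1067.76 mGal
Free-air anomaly = 978821.61 − 980069.57 + (1067.76) = -180.20 mGal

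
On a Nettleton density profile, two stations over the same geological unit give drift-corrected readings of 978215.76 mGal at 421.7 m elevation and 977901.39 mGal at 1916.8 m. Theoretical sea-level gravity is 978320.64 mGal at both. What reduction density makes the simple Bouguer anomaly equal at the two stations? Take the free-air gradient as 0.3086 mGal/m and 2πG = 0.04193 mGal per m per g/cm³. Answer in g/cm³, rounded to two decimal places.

2.35

Δg_obs = 977901.39 − 978215.76 = -314.37 mGal over Δh = 1916.8 − 421.7 = 1495.1 m
Equal Bouguer anomalies ⇒ Δg_obs + (0.3086 − 0.04193ρ)·Δh = 0
0.3086 − 0.04193ρ = −Δg_obs/Δh = 0.21027
ρ = (0.3086 − 0.21027) / 0.04193 = 2.35 g/cm³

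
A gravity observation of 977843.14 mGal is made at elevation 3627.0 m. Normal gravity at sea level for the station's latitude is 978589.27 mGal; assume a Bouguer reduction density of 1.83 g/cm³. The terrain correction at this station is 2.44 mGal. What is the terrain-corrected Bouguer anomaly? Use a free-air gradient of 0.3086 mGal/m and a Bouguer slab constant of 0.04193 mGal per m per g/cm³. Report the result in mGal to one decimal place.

Free-air correction = 0.3086 × 3627.0 = 1119.29 mGal
Free-air anomaly = 977843.14 − 978589.27 + (1119.29) = 373.16 mGal
Bouguer slab correction = 0.04193 × 1.83 × 3627.0 = 278.31 mGal
Simple Bouguer anomaly = 373.16 − (278.31) = 94.85 mGal
Complete Bouguer anomaly = 94.85 + 2.44 = 97.29 mGal

97.3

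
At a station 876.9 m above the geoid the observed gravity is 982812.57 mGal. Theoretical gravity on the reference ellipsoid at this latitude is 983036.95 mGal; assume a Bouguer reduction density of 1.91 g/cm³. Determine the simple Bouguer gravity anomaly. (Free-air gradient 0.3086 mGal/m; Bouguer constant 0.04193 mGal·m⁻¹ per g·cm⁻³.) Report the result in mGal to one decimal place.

-24.0

Free-air correction = 0.3086 × 876.9 = 270.61 mGal
Free-air anomaly = 982812.57 − 983036.95 + (270.61) = 46.23 mGal
Bouguer slab correction = 0.04193 × 1.91 × 876.9 = 70.23 mGal
Simple Bouguer anomaly = 46.23 − (70.23) = -24.00 mGal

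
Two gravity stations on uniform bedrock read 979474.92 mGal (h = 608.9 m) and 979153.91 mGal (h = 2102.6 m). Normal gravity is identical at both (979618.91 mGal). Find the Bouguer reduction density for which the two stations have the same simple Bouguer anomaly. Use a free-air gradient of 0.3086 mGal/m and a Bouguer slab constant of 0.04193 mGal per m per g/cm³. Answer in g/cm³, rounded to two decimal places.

Δg_obs = 979153.91 − 979474.92 = -321.01 mGal over Δh = 2102.6 − 608.9 = 1493.7 m
Equal Bouguer anomalies ⇒ Δg_obs + (0.3086 − 0.04193ρ)·Δh = 0
0.3086 − 0.04193ρ = −Δg_obs/Δh = 0.21491
ρ = (0.3086 − 0.21491) / 0.04193 = 2.23 g/cm³

2.23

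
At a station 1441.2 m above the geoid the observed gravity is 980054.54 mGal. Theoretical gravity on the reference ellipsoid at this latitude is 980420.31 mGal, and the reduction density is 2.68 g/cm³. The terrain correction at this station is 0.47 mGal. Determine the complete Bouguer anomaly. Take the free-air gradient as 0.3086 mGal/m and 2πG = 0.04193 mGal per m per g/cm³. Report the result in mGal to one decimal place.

-82.5

Free-air correction = 0.3086 × 1441.2 = 444.75 mGal
Free-air anomaly = 980054.54 − 980420.31 + (444.75) = 78.98 mGal
Bouguer slab correction = 0.04193 × 2.68 × 1441.2 = 161.95 mGal
Simple Bouguer anomaly = 78.98 − (161.95) = -82.97 mGal
Complete Bouguer anomaly = -82.97 + 0.47 = -82.50 mGal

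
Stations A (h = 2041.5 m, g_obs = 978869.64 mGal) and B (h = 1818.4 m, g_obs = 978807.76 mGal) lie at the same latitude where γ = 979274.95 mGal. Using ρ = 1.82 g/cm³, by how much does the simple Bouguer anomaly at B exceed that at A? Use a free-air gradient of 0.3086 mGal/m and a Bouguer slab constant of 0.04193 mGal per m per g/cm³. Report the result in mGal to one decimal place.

-113.7

Δg_SB(A) = 978869.64 − 979274.95 + 0.3086×2041.5 − 0.04193×1.82×2041.5 = 68.90 mGal
Δg_SB(B) = 978807.76 − 979274.95 + 0.3086×1818.4 − 0.04193×1.82×1818.4 = -44.80 mGal
Difference = -44.80 − (68.90) = -113.70 mGal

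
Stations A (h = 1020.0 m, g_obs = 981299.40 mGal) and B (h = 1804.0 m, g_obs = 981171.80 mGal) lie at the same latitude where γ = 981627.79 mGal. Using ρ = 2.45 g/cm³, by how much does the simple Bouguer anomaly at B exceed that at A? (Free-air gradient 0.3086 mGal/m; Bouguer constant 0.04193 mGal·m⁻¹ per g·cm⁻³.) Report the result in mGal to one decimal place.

33.8

Δg_SB(A) = 981299.40 − 981627.79 + 0.3086×1020.0 − 0.04193×2.45×1020.0 = -118.40 mGal
Δg_SB(B) = 981171.80 − 981627.79 + 0.3086×1804.0 − 0.04193×2.45×1804.0 = -84.60 mGal
Difference = -84.60 − (-118.40) = 33.80 mGal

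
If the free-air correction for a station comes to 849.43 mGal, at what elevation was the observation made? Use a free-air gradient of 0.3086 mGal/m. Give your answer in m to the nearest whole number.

2753

h = 849.43 / 0.3086 = 2752.53 m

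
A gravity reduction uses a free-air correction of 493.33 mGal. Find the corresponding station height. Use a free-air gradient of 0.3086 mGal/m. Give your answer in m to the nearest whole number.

1599

h = 493.33 / 0.3086 = 1598.61 m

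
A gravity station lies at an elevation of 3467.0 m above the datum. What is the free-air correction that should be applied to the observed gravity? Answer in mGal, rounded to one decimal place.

Free-air correction = 0.3086 × 3467.0 = 1069.9 mGal

1069.9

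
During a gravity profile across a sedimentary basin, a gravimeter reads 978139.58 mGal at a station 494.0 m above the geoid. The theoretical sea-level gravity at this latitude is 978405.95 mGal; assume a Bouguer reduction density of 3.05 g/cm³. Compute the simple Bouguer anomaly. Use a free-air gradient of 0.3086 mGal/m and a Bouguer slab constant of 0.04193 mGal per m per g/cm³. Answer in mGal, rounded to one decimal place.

Free-air correction = 0.3086 × 494.0 = 152.45 mGal
Free-air anomaly = 978139.58 − 978405.95 + (152.45) = -113.92 mGal
Bouguer slab correction = 0.04193 × 3.05 × 494.0 = 63.18 mGal
Simple Bouguer anomaly = -113.92 − (63.18) = -177.10 mGal

-177.1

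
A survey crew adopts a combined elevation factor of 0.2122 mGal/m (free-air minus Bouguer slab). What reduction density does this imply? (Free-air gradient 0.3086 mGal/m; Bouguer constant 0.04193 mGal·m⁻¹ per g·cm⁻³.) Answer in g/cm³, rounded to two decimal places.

2.30

0.2122 = 0.3086 − 0.04193 × ρ
ρ = (0.3086 − 0.2122) / 0.04193 = 2.30 g/cm³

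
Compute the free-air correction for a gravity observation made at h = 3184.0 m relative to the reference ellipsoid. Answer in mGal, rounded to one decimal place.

982.6

Free-air correction = 0.3086 × 3184.0 = 982.6 mGal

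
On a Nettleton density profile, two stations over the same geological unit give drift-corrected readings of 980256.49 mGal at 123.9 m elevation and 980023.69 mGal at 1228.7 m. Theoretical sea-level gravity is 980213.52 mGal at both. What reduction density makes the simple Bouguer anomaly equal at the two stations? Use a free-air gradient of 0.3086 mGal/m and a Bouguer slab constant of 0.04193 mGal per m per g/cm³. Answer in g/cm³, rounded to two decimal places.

Δg_obs = 980023.69 − 980256.49 = -232.80 mGal over Δh = 1228.7 − 123.9 = 1104.8 m
Equal Bouguer anomalies ⇒ Δg_obs + (0.3086 − 0.04193ρ)·Δh = 0
0.3086 − 0.04193ρ = −Δg_obs/Δh = 0.21072
ρ = (0.3086 − 0.21072) / 0.04193 = 2.33 g/cm³

2.33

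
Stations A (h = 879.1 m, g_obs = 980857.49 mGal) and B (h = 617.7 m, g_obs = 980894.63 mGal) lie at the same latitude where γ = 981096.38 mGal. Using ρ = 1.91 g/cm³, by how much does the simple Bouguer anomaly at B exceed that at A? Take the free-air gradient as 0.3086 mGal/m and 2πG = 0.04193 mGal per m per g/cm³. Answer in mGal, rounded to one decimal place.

Δg_SB(A) = 980857.49 − 981096.38 + 0.3086×879.1 − 0.04193×1.91×879.1 = -38.00 mGal
Δg_SB(B) = 980894.63 − 981096.38 + 0.3086×617.7 − 0.04193×1.91×617.7 = -60.60 mGal
Difference = -60.60 − (-38.00) = -22.60 mGal

-22.6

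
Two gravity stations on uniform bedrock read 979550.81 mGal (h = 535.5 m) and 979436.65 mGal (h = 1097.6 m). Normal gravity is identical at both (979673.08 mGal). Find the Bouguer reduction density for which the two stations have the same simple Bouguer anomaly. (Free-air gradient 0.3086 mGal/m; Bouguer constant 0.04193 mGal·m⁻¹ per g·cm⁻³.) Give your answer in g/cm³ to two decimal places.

2.52

Δg_obs = 979436.65 − 979550.81 = -114.16 mGal over Δh = 1097.6 − 535.5 = 562.1 m
Equal Bouguer anomalies ⇒ Δg_obs + (0.3086 − 0.04193ρ)·Δh = 0
0.3086 − 0.04193ρ = −Δg_obs/Δh = 0.20310
ρ = (0.3086 − 0.20310) / 0.04193 = 2.52 g/cm³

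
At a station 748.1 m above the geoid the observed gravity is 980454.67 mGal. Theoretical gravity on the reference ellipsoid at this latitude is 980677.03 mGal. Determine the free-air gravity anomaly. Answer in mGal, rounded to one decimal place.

Free-air correction = 0.3086 × 748.1 = 230.86 mGal
Free-air anomaly = 980454.67 − 980677.03 + (230.86) = 8.50 mGal

8.5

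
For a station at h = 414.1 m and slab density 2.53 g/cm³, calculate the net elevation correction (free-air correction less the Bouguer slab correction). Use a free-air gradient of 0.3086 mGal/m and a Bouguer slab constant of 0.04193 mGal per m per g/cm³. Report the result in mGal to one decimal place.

Combined gradient = 0.3086 − 0.04193 × 2.53 = 0.2025171 mGal/m
Combined elevation correction = 0.2025171 × 414.1 = 83.9 mGal

83.9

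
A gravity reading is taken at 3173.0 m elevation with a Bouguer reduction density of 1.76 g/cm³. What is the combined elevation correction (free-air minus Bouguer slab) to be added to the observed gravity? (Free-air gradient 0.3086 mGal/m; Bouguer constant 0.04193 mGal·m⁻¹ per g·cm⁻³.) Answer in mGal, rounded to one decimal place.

745.0

Combined gradient = 0.3086 − 0.04193 × 1.76 = 0.2348032 mGal/m
Combined elevation correction = 0.2348032 × 3173.0 = 745.0 mGal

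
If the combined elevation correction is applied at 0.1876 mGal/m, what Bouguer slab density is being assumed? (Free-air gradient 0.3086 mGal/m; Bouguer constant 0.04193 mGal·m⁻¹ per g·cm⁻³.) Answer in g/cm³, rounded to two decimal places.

2.89

0.1876 = 0.3086 − 0.04193 × ρ
ρ = (0.3086 − 0.1876) / 0.04193 = 2.89 g/cm³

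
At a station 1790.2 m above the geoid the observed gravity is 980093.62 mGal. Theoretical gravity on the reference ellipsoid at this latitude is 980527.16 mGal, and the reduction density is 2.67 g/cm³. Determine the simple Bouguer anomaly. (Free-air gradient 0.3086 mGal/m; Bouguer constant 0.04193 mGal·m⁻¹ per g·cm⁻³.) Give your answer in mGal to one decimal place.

Free-air correction = 0.3086 × 1790.2 = 552.46 mGal
Free-air anomaly = 980093.62 − 980527.16 + (552.46) = 118.92 mGal
Bouguer slab correction = 0.04193 × 2.67 × 1790.2 = 200.42 mGal
Simple Bouguer anomaly = 118.92 − (200.42) = -81.50 mGal

-81.5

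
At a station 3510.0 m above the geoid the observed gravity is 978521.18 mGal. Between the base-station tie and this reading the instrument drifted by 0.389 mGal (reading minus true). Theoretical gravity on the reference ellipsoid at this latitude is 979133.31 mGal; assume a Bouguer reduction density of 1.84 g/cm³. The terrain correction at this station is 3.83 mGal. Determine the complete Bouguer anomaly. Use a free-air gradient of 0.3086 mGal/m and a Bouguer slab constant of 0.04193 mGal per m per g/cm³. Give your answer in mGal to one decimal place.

Drift-corrected reading = 978521.18 − (0.389) = 978520.791 mGal
Free-air correction = 0.3086 × 3510.0 = 1083.19 mGal
Free-air anomaly = 978520.791 − 979133.31 + (1083.19) = 470.671 mGal
Bouguer slab correction = 0.04193 × 1.84 × 3510.0 = 270.80 mGal
Simple Bouguer anomaly = 470.671 − (270.80) = 199.871 mGal
Complete Bouguer anomaly = 199.871 + 3.83 = 203.701 mGal

203.7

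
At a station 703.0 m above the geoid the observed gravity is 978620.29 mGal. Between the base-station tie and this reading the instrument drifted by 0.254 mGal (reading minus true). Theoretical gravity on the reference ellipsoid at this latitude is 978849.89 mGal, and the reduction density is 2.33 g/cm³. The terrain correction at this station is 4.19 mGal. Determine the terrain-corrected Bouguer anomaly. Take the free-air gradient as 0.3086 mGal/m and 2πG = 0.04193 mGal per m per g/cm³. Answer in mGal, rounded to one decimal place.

-77.4

Drift-corrected reading = 978620.29 − (0.254) = 978620.036 mGal
Free-air correction = 0.3086 × 703.0 = 216.95 mGal
Free-air anomaly = 978620.036 − 978849.89 + (216.95) = -12.904 mGal
Bouguer slab correction = 0.04193 × 2.33 × 703.0 = 68.68 mGal
Simple Bouguer anomaly = -12.904 − (68.68) = -81.584 mGal
Complete Bouguer anomaly = -81.584 + 4.19 = -77.394 mGal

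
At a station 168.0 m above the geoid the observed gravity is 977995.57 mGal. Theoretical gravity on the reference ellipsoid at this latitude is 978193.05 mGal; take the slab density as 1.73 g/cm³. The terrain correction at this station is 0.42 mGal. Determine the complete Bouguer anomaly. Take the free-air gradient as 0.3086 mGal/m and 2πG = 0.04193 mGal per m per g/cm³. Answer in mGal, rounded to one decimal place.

Free-air correction = 0.3086 × 168.0 = 51.84 mGal
Free-air anomaly = 977995.57 − 978193.05 + (51.84) = -145.64 mGal
Bouguer slab correction = 0.04193 × 1.73 × 168.0 = 12.19 mGal
Simple Bouguer anomaly = -145.64 − (12.19) = -157.83 mGal
Complete Bouguer anomaly = -157.83 + 0.42 = -157.41 mGal

-157.4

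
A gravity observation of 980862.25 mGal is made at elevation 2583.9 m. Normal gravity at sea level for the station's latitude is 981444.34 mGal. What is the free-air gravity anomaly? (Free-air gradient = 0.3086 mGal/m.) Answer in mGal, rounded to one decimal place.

215.3

Free-air correction = 0.3086 × 2583.9 = 797.39 mGal
Free-air anomaly = 980862.25 − 981444.34 + (797.39) = 215.30 mGal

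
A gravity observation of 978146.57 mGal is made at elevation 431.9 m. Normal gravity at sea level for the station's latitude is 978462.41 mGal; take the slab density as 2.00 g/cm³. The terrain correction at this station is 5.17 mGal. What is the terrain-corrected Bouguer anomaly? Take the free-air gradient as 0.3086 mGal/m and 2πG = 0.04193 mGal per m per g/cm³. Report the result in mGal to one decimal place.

-213.6

Free-air correction = 0.3086 × 431.9 = 133.28 mGal
Free-air anomaly = 978146.57 − 978462.41 + (133.28) = -182.56 mGal
Bouguer slab correction = 0.04193 × 2.00 × 431.9 = 36.22 mGal
Simple Bouguer anomaly = -182.56 − (36.22) = -218.78 mGal
Complete Bouguer anomaly = -218.78 + 5.17 = -213.61 mGal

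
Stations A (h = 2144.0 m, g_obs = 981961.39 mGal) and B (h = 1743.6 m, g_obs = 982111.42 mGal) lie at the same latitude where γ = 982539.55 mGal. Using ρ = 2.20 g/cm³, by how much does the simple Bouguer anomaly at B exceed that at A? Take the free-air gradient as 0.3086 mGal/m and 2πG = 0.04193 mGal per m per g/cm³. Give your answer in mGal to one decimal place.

63.4

Δg_SB(A) = 981961.39 − 982539.55 + 0.3086×2144.0 − 0.04193×2.20×2144.0 = -114.30 mGal
Δg_SB(B) = 982111.42 − 982539.55 + 0.3086×1743.6 − 0.04193×2.20×1743.6 = -50.90 mGal
Difference = -50.90 − (-114.30) = 63.40 mGal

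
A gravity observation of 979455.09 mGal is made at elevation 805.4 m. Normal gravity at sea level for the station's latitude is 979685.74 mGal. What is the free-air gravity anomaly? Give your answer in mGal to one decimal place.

17.9

Free-air correction = 0.3086 × 805.4 = 248.55 mGal
Free-air anomaly = 979455.09 − 979685.74 + (248.55) = 17.90 mGal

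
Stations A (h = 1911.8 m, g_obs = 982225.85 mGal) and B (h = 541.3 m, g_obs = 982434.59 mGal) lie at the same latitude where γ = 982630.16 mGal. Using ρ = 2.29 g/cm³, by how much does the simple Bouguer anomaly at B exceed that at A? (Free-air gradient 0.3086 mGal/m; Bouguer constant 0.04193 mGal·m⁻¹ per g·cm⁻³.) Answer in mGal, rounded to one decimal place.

-82.6

Δg_SB(A) = 982225.85 − 982630.16 + 0.3086×1911.8 − 0.04193×2.29×1911.8 = 2.10 mGal
Δg_SB(B) = 982434.59 − 982630.16 + 0.3086×541.3 − 0.04193×2.29×541.3 = -80.50 mGal
Difference = -80.50 − (2.10) = -82.60 mGal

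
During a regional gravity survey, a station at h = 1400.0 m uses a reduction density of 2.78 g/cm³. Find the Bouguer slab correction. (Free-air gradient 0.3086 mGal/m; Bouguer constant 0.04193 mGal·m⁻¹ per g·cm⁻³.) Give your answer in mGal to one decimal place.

163.2

Bouguer slab correction = 0.04193 × 2.78 × 1400.0 = 163.2 mGal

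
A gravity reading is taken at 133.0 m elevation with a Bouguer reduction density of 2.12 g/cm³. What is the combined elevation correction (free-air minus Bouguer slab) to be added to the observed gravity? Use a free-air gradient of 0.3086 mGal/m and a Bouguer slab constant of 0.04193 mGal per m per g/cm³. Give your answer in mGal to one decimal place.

29.2

Combined gradient = 0.3086 − 0.04193 × 2.12 = 0.2197084 mGal/m
Combined elevation correction = 0.2197084 × 133.0 = 29.2 mGal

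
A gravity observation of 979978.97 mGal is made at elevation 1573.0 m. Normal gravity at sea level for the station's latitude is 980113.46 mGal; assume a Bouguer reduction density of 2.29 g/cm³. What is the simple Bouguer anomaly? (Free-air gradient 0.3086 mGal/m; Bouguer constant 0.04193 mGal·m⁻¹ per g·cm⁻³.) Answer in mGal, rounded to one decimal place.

Free-air correction = 0.3086 × 1573.0 = 485.43 mGal
Free-air anomaly = 979978.97 − 980113.46 + (485.43) = 350.94 mGal
Bouguer slab correction = 0.04193 × 2.29 × 1573.0 = 151.04 mGal
Simple Bouguer anomaly = 350.94 − (151.04) = 199.90 mGal

199.9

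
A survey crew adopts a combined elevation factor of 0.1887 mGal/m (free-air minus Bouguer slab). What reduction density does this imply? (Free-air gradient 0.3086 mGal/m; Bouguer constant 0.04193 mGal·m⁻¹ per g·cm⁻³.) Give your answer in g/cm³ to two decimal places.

2.86

0.1887 = 0.3086 − 0.04193 × ρ
ρ = (0.3086 − 0.1887) / 0.04193 = 2.86 g/cm³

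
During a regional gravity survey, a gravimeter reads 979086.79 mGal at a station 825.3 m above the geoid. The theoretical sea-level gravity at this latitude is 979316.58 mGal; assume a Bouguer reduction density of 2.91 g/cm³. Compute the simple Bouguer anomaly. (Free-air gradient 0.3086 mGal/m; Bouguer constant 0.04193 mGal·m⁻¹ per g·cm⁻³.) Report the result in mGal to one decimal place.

-75.8

Free-air correction = 0.3086 × 825.3 = 254.69 mGal
Free-air anomaly = 979086.79 − 979316.58 + (254.69) = 24.90 mGal
Bouguer slab correction = 0.04193 × 2.91 × 825.3 = 100.70 mGal
Simple Bouguer anomaly = 24.90 − (100.70) = -75.80 mGal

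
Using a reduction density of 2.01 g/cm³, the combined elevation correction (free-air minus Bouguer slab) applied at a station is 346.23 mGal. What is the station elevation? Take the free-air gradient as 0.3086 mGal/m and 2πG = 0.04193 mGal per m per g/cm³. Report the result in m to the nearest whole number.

1543

Combined gradient = 0.3086 − 0.04193 × 2.01 = 0.2243207 mGal/m
h = 346.23 / 0.2243207 = 1543.46 m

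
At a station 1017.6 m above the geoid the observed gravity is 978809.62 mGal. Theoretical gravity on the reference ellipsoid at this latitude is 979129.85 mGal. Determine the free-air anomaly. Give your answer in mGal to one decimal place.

-6.2

Free-air correction = 0.3086 × 1017.6 = 314.03 mGal
Free-air anomaly = 978809.62 − 979129.85 + (314.03) = -6.20 mGal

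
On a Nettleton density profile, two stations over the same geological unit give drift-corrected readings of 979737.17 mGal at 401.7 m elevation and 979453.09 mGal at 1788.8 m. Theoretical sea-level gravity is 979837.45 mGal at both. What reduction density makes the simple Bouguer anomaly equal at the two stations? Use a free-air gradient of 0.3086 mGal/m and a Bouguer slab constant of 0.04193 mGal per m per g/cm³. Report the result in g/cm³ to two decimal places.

2.48

Δg_obs = 979453.09 − 979737.17 = -284.08 mGal over Δh = 1788.8 − 401.7 = 1387.1 m
Equal Bouguer anomalies ⇒ Δg_obs + (0.3086 − 0.04193ρ)·Δh = 0
0.3086 − 0.04193ρ = −Δg_obs/Δh = 0.20480
ρ = (0.3086 − 0.20480) / 0.04193 = 2.48 g/cm³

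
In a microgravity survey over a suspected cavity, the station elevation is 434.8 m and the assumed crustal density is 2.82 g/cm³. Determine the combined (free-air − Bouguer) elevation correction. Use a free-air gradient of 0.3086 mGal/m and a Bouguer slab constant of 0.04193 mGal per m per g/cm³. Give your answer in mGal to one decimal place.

82.8

Combined gradient = 0.3086 − 0.04193 × 2.82 = 0.1903574 mGal/m
Combined elevation correction = 0.1903574 × 434.8 = 82.8 mGal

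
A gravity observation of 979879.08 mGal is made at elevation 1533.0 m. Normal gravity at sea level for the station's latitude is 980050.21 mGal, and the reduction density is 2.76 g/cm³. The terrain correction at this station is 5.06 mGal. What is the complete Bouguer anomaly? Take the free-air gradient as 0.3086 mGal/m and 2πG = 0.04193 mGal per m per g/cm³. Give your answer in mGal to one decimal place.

129.6

Free-air correction = 0.3086 × 1533.0 = 473.08 mGal
Free-air anomaly = 979879.08 − 980050.21 + (473.08) = 301.95 mGal
Bouguer slab correction = 0.04193 × 2.76 × 1533.0 = 177.41 mGal
Simple Bouguer anomaly = 301.95 − (177.41) = 124.54 mGal
Complete Bouguer anomaly = 124.54 + 5.06 = 129.60 mGal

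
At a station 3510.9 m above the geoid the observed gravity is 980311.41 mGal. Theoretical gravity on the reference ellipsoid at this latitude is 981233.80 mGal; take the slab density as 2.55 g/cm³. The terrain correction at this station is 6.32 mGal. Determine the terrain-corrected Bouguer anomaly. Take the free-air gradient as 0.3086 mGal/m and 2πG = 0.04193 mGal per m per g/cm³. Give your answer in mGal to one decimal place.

-208.0

Free-air correction = 0.3086 × 3510.9 = 1083.46 mGal
Free-air anomaly = 980311.41 − 981233.80 + (1083.46) = 161.07 mGal
Bouguer slab correction = 0.04193 × 2.55 × 3510.9 = 375.39 mGal
Simple Bouguer anomaly = 161.07 − (375.39) = -214.32 mGal
Complete Bouguer anomaly = -214.32 + 6.32 = -208.00 mGal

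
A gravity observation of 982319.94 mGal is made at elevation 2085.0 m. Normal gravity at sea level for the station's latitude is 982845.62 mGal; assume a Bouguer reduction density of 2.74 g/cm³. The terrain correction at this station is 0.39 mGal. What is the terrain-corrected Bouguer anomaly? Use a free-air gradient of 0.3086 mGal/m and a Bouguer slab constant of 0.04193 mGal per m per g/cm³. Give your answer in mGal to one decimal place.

Free-air correction = 0.3086 × 2085.0 = 643.43 mGal
Free-air anomaly = 982319.94 − 982845.62 + (643.43) = 117.75 mGal
Bouguer slab correction = 0.04193 × 2.74 × 2085.0 = 239.54 mGal
Simple Bouguer anomaly = 117.75 − (239.54) = -121.79 mGal
Complete Bouguer anomaly = -121.79 + 0.39 = -121.40 mGal

-121.4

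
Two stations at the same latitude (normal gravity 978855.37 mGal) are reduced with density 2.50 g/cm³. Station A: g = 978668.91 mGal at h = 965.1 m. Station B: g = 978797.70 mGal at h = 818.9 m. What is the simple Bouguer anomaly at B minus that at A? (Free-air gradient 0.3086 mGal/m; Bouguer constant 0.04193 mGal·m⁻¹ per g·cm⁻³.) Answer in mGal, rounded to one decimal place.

99.0

Δg_SB(A) = 978668.91 − 978855.37 + 0.3086×965.1 − 0.04193×2.50×965.1 = 10.20 mGal
Δg_SB(B) = 978797.70 − 978855.37 + 0.3086×818.9 − 0.04193×2.50×818.9 = 109.20 mGal
Difference = 109.20 − (10.20) = 99.00 mGal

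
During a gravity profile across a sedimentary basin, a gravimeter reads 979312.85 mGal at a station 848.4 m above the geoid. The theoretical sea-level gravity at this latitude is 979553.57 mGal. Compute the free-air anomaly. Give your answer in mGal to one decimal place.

21.1

Free-air correction = 0.3086 × 848.4 = 261.82 mGal
Free-air anomaly = 979312.85 − 979553.57 + (261.82) = 21.10 mGal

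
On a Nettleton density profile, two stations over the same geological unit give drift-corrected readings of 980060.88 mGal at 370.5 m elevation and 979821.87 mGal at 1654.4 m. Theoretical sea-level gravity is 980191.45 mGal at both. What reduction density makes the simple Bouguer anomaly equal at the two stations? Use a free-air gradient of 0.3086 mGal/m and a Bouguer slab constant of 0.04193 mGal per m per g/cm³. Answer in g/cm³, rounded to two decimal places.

Δg_obs = 979821.87 − 980060.88 = -239.01 mGal over Δh = 1654.4 − 370.5 = 1283.9 m
Equal Bouguer anomalies ⇒ Δg_obs + (0.3086 − 0.04193ρ)·Δh = 0
0.3086 − 0.04193ρ = −Δg_obs/Δh = 0.18616
ρ = (0.3086 − 0.18616) / 0.04193 = 2.92 g/cm³

2.92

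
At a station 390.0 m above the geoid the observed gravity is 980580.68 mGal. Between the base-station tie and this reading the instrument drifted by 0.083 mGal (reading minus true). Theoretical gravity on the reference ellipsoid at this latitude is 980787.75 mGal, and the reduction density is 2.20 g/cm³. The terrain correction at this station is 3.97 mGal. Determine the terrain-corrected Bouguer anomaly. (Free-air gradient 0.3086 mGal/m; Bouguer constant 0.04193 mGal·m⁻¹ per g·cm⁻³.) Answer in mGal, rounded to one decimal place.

Drift-corrected reading = 980580.68 − (0.083) = 980580.597 mGal
Free-air correction = 0.3086 × 390.0 = 120.35 mGal
Free-air anomaly = 980580.597 − 980787.75 + (120.35) = -86.803 mGal
Bouguer slab correction = 0.04193 × 2.20 × 390.0 = 35.98 mGal
Simple Bouguer anomaly = -86.803 − (35.98) = -122.783 mGal
Complete Bouguer anomaly = -122.783 + 3.97 = -118.813 mGal

-118.8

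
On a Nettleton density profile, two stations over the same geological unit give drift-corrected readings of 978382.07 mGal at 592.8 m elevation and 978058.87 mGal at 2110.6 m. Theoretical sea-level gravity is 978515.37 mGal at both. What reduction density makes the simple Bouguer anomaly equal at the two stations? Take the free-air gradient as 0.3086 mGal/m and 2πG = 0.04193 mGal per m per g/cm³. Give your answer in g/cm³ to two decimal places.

2.28

Δg_obs = 978058.87 − 978382.07 = -323.20 mGal over Δh = 2110.6 − 592.8 = 1517.8 m
Equal Bouguer anomalies ⇒ Δg_obs + (0.3086 − 0.04193ρ)·Δh = 0
0.3086 − 0.04193ρ = −Δg_obs/Δh = 0.21294
ρ = (0.3086 − 0.21294) / 0.04193 = 2.28 g/cm³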